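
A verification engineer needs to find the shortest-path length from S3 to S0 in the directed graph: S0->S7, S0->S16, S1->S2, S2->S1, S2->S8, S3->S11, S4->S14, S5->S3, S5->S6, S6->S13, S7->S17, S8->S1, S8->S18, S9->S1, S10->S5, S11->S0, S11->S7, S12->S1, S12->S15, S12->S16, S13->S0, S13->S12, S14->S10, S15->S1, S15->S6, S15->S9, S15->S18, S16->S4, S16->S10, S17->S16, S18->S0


BFS layer-by-layer from S3:
  dist 0: {S3}
  dist 1: {S11}
  dist 2: {S0, S7}
  -> S0 reached at distance 2
Shortest path length = 2

2


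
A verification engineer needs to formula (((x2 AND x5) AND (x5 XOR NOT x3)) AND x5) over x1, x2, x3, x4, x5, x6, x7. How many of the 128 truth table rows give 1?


Formula: (((x2 AND x5) AND (x5 XOR NOT x3)) AND x5) over 7 vars (128 rows)
Evaluate each row (x1, x2, x3, x4, x5, x6, x7 as bits, MSB first):
  row 0 [0000000]: (((0 AND 0) AND (0 XOR NOT 0)) AND 0) -> 0
  row 1 [0000001]: (((0 AND 0) AND (0 XOR NOT 0)) AND 0) -> 0
  row 2 [0000010]: (((0 AND 0) AND (0 XOR NOT 0)) AND 0) -> 0
  row 3 [0000011]: (((0 AND 0) AND (0 XOR NOT 0)) AND 0) -> 0
  row 4 [0000100]: (((0 AND 1) AND (1 XOR NOT 0)) AND 1) -> 0
  (every remaining row is evaluated the same way; all 128 results are listed next)
Full result column, 8 rows per line (x1,x2,x3,x4 fixed per line; x5,x6,x7 runs 000..111 left to right):
  rows 0-7 [x1,x2,x3,x4=0000]: 00000000  (ones: 0)
  rows 8-15 [x1,x2,x3,x4=0001]: 00000000  (ones: 0)
  rows 16-23 [x1,x2,x3,x4=0010]: 00000000  (ones: 0)
  rows 24-31 [x1,x2,x3,x4=0011]: 00000000  (ones: 0)
  rows 32-39 [x1,x2,x3,x4=0100]: 00000000  (ones: 0)
  rows 40-47 [x1,x2,x3,x4=0101]: 00000000  (ones: 0)
  rows 48-55 [x1,x2,x3,x4=0110]: 00001111  (ones: 4)
  rows 56-63 [x1,x2,x3,x4=0111]: 00001111  (ones: 4)
  rows 64-71 [x1,x2,x3,x4=1000]: 00000000  (ones: 0)
  rows 72-79 [x1,x2,x3,x4=1001]: 00000000  (ones: 0)
  rows 80-87 [x1,x2,x3,x4=1010]: 00000000  (ones: 0)
  rows 88-95 [x1,x2,x3,x4=1011]: 00000000  (ones: 0)
  rows 96-103 [x1,x2,x3,x4=1100]: 00000000  (ones: 0)
  rows 104-111 [x1,x2,x3,x4=1101]: 00000000  (ones: 0)
  rows 112-119 [x1,x2,x3,x4=1110]: 00001111  (ones: 4)
  rows 120-127 [x1,x2,x3,x4=1111]: 00001111  (ones: 4)
Count of 1-rows = 0+0+0+0+0+0+4+4+0+0+0+0+0+0+4+4 = 16

16


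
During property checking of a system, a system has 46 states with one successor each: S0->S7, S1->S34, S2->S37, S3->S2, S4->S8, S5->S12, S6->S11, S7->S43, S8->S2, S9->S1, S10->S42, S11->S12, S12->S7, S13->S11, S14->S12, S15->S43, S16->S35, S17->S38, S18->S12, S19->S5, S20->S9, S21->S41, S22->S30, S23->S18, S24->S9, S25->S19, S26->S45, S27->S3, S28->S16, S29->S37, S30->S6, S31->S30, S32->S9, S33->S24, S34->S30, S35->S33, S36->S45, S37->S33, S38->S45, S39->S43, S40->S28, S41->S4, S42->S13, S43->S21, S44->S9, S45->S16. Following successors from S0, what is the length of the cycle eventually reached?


Trace from S0 until a state repeats:
  S0 -> S7 -> S43 -> S21 -> S41 -> S4 -> S8 -> S2 -> S37 -> S33 -> S24 -> S9 -> S1 -> S34 -> S30 -> S6 -> S11 -> S12 -> S7
S7 first seen at step 1, revisited at step 18.
Cycle length = 18 - 1 = 17

17


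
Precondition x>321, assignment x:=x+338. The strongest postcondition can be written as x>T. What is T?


Formula: sp(P, x:=E) = exists old_x. (x = E[old_x/x]) AND P[old_x/x] (old_x is the value of x before the assignment; eliminate old_x by solving x = E[old_x/x] for old_x)
Step 1: Precondition P: x>321, i.e. old_x > 321
Step 2: Assignment gives x = old_x + 338, so old_x = x - 338
Step 3: Substitute into P: x - 338 > 321
Step 4: Simplify: x > 321+338 = 659

659


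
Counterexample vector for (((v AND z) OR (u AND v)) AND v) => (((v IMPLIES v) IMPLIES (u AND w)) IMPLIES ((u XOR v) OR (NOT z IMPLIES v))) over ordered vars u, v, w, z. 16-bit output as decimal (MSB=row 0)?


F1 = (((v AND z) OR (u AND v)) AND v)
F2 = (((v IMPLIES v) IMPLIES (u AND w)) IMPLIES ((u XOR v) OR (NOT z IMPLIES v)))
Counterexample to F1=>F2 is where F1=1 and F2=0.
Evaluate each row (bits = u,v,w,z, MSB first):
  row 0 [0000]: F1=0 F2=1 -> F1&~F2 -> 0
  row 1 [0001]: F1=0 F2=1 -> F1&~F2 -> 0
  row 2 [0010]: F1=0 F2=1 -> F1&~F2 -> 0
  row 3 [0011]: F1=0 F2=1 -> F1&~F2 -> 0
  row 4 [0100]: F1=0 F2=1 -> F1&~F2 -> 0
  row 5 [0101]: F1=1 F2=1 -> F1&~F2 -> 0
  row 6 [0110]: F1=0 F2=1 -> F1&~F2 -> 0
  row 7 [0111]: F1=1 F2=1 -> F1&~F2 -> 0
  row 8 [1000]: F1=0 F2=1 -> F1&~F2 -> 0
  row 9 [1001]: F1=0 F2=1 -> F1&~F2 -> 0
  row 10 [1010]: F1=0 F2=1 -> F1&~F2 -> 0
  row 11 [1011]: F1=0 F2=1 -> F1&~F2 -> 0
  row 12 [1100]: F1=1 F2=1 -> F1&~F2 -> 0
  row 13 [1101]: F1=1 F2=1 -> F1&~F2 -> 0
  row 14 [1110]: F1=1 F2=1 -> F1&~F2 -> 0
  row 15 [1111]: F1=1 F2=1 -> F1&~F2 -> 0
Full result column, 4 rows per line (u,v fixed per line; w,z runs 00..11 left to right):
  rows 0-3 [u,v=00]: 0000  = hex 0
  rows 4-7 [u,v=01]: 0000  = hex 0
  rows 8-11 [u,v=10]: 0000  = hex 0
  rows 12-15 [u,v=11]: 0000  = hex 0
Counterexample vector (row 0 .. row 15) = 0000000000000000
Output column grouped in 4s = 0000 0000 0000 0000 = 0x0000
Convert to decimal digit by digit (value = value*16 + digit):
  0 -> 0
  0*16 + 0 = 0
  0*16 + 0 = 0
  0*16 + 0 = 0
Decimal = 0

0


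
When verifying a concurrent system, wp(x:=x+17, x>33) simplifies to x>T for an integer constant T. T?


Formula: wp(x:=E, P) = P[E/x] (substitute E for x in postcondition)
Step 1: Postcondition: x>33
Step 2: Substitute x+17 for x: x+17>33
Step 3: Solve for x: x > 33-17 = 16

16


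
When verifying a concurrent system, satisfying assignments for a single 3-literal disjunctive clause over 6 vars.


Step 1: Total=2^6=64
Step 2: Unsat when all 3 false: 2^3=8
Step 3: Sat=64-8=56

56


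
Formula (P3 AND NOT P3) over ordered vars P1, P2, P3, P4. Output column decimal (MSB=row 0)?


Formula: (P3 AND NOT P3) over P1, P2, P3, P4 (16 rows)
Evaluate each row (bits = P1,P2,P3,P4, MSB first):
  row 0 [0000]: (0 AND NOT 0) -> 0
  row 1 [0001]: (0 AND NOT 0) -> 0
  row 2 [0010]: (1 AND NOT 1) -> 0
  row 3 [0011]: (1 AND NOT 1) -> 0
  row 4 [0100]: (0 AND NOT 0) -> 0
  row 5 [0101]: (0 AND NOT 0) -> 0
  row 6 [0110]: (1 AND NOT 1) -> 0
  row 7 [0111]: (1 AND NOT 1) -> 0
  row 8 [1000]: (0 AND NOT 0) -> 0
  row 9 [1001]: (0 AND NOT 0) -> 0
  row 10 [1010]: (1 AND NOT 1) -> 0
  row 11 [1011]: (1 AND NOT 1) -> 0
  row 12 [1100]: (0 AND NOT 0) -> 0
  row 13 [1101]: (0 AND NOT 0) -> 0
  row 14 [1110]: (1 AND NOT 1) -> 0
  row 15 [1111]: (1 AND NOT 1) -> 0
Full result column, 4 rows per line (P1,P2 fixed per line; P3,P4 runs 00..11 left to right):
  rows 0-3 [P1,P2=00]: 0000  = hex 0
  rows 4-7 [P1,P2=01]: 0000  = hex 0
  rows 8-11 [P1,P2=10]: 0000  = hex 0
  rows 12-15 [P1,P2=11]: 0000  = hex 0
Output column (row 0 .. row 15) = 0000000000000000
Output column grouped in 4s = 0000 0000 0000 0000 = 0x0000
Convert to decimal digit by digit (value = value*16 + digit):
  0 -> 0
  0*16 + 0 = 0
  0*16 + 0 = 0
  0*16 + 0 = 0
Decimal = 0

0


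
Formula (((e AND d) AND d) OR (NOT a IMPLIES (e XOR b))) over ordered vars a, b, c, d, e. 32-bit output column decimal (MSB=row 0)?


Formula: (((e AND d) AND d) OR (NOT a IMPLIES (e XOR b))) over a, b, c, d, e (32 rows)
Evaluate each row (bits = a,b,c,d,e, MSB first):
  row 0 [00000]: (((0 AND 0) AND 0) OR (NOT 0 IMPLIES (0 XOR 0))) -> 0
  row 1 [00001]: (((1 AND 0) AND 0) OR (NOT 0 IMPLIES (1 XOR 0))) -> 1
  row 2 [00010]: (((0 AND 1) AND 1) OR (NOT 0 IMPLIES (0 XOR 0))) -> 0
  row 3 [00011]: (((1 AND 1) AND 1) OR (NOT 0 IMPLIES (1 XOR 0))) -> 1
  row 4 [00100]: (((0 AND 0) AND 0) OR (NOT 0 IMPLIES (0 XOR 0))) -> 0
  row 5 [00101]: (((1 AND 0) AND 0) OR (NOT 0 IMPLIES (1 XOR 0))) -> 1
  row 6 [00110]: (((0 AND 1) AND 1) OR (NOT 0 IMPLIES (0 XOR 0))) -> 0
  row 7 [00111]: (((1 AND 1) AND 1) OR (NOT 0 IMPLIES (1 XOR 0))) -> 1
  row 8 [01000]: (((0 AND 0) AND 0) OR (NOT 0 IMPLIES (0 XOR 1))) -> 1
  row 9 [01001]: (((1 AND 0) AND 0) OR (NOT 0 IMPLIES (1 XOR 1))) -> 0
  row 10 [01010]: (((0 AND 1) AND 1) OR (NOT 0 IMPLIES (0 XOR 1))) -> 1
  row 11 [01011]: (((1 AND 1) AND 1) OR (NOT 0 IMPLIES (1 XOR 1))) -> 1
  row 12 [01100]: (((0 AND 0) AND 0) OR (NOT 0 IMPLIES (0 XOR 1))) -> 1
  row 13 [01101]: (((1 AND 0) AND 0) OR (NOT 0 IMPLIES (1 XOR 1))) -> 0
  row 14 [01110]: (((0 AND 1) AND 1) OR (NOT 0 IMPLIES (0 XOR 1))) -> 1
  row 15 [01111]: (((1 AND 1) AND 1) OR (NOT 0 IMPLIES (1 XOR 1))) -> 1
  row 16 [10000]: (((0 AND 0) AND 0) OR (NOT 1 IMPLIES (0 XOR 0))) -> 1
  row 17 [10001]: (((1 AND 0) AND 0) OR (NOT 1 IMPLIES (1 XOR 0))) -> 1
  row 18 [10010]: (((0 AND 1) AND 1) OR (NOT 1 IMPLIES (0 XOR 0))) -> 1
  row 19 [10011]: (((1 AND 1) AND 1) OR (NOT 1 IMPLIES (1 XOR 0))) -> 1
  row 20 [10100]: (((0 AND 0) AND 0) OR (NOT 1 IMPLIES (0 XOR 0))) -> 1
  row 21 [10101]: (((1 AND 0) AND 0) OR (NOT 1 IMPLIES (1 XOR 0))) -> 1
  row 22 [10110]: (((0 AND 1) AND 1) OR (NOT 1 IMPLIES (0 XOR 0))) -> 1
  row 23 [10111]: (((1 AND 1) AND 1) OR (NOT 1 IMPLIES (1 XOR 0))) -> 1
  row 24 [11000]: (((0 AND 0) AND 0) OR (NOT 1 IMPLIES (0 XOR 1))) -> 1
  row 25 [11001]: (((1 AND 0) AND 0) OR (NOT 1 IMPLIES (1 XOR 1))) -> 1
  row 26 [11010]: (((0 AND 1) AND 1) OR (NOT 1 IMPLIES (0 XOR 1))) -> 1
  row 27 [11011]: (((1 AND 1) AND 1) OR (NOT 1 IMPLIES (1 XOR 1))) -> 1
  row 28 [11100]: (((0 AND 0) AND 0) OR (NOT 1 IMPLIES (0 XOR 1))) -> 1
  row 29 [11101]: (((1 AND 0) AND 0) OR (NOT 1 IMPLIES (1 XOR 1))) -> 1
  row 30 [11110]: (((0 AND 1) AND 1) OR (NOT 1 IMPLIES (0 XOR 1))) -> 1
  row 31 [11111]: (((1 AND 1) AND 1) OR (NOT 1 IMPLIES (1 XOR 1))) -> 1
Full result column, 4 rows per line (a,b,c fixed per line; d,e runs 00..11 left to right):
  rows 0-3 [a,b,c=000]: 0101  = hex 5
  rows 4-7 [a,b,c=001]: 0101  = hex 5
  rows 8-11 [a,b,c=010]: 1011  = hex B
  rows 12-15 [a,b,c=011]: 1011  = hex B
  rows 16-19 [a,b,c=100]: 1111  = hex F
  rows 20-23 [a,b,c=101]: 1111  = hex F
  rows 24-27 [a,b,c=110]: 1111  = hex F
  rows 28-31 [a,b,c=111]: 1111  = hex F
Output column (row 0 .. row 31) = 01010101101110111111111111111111
Output column grouped in 4s = 0101 0101 1011 1011 1111 1111 1111 1111 = 0x55BBFFFF
Convert to decimal digit by digit (value = value*16 + digit):
  5 -> 5
  5*16 + 5 = 85
  85*16 + 11 (B) = 1371
  1371*16 + 11 (B) = 21947
  21947*16 + 15 (F) = 351167
  351167*16 + 15 (F) = 5618687
  5618687*16 + 15 (F) = 89899007
  89899007*16 + 15 (F) = 1438384127
Decimal = 1438384127

1438384127


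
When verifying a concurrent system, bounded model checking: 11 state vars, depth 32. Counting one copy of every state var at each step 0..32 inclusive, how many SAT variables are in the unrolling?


BMC unrolls to depth k, creating one copy of each state var for steps 0..k.
Step count = 32 + 1 = 33 (steps 0 through 32)
Vars per step = 11
Total = 11 * 33 = 363

363


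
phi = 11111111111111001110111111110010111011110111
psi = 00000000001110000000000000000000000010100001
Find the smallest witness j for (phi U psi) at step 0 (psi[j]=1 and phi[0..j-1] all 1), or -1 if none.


(phi U psi) at 0: need smallest j with psi[j]=1 and phi[i]=1 for all i in [0,j).
Scan from step 0:
  step 0: phi=1, psi=0 -> continue
  step 1: phi=1, psi=0 -> continue
  step 2: phi=1, psi=0 -> continue
  step 3: phi=1, psi=0 -> continue
  step 10: psi=1 and phi held for [0,10) -> witness found
Witness step = 10

10


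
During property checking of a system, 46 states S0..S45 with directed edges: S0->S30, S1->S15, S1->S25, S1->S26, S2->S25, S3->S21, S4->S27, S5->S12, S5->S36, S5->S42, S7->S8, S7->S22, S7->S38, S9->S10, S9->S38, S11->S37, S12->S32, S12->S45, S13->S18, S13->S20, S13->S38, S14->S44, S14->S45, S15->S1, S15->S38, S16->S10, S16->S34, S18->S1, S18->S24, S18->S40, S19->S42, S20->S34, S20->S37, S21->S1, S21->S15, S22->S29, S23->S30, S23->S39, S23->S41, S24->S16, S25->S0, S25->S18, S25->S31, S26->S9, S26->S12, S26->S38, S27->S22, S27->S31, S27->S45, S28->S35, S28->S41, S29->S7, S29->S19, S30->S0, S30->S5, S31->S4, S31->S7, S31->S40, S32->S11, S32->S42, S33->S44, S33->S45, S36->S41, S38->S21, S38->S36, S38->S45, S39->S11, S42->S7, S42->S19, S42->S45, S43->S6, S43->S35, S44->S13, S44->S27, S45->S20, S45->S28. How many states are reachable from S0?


BFS from S0:
  layer 0: {S0}
  layer 1: {S30}
  layer 2: {S5}
  layer 3: {S12, S36, S42}
  layer 4: {S7, S19, S32, S41, S45}
  layer 5: {S8, S11, S20, S22, S28, S38}
  layer 6: {S21, S29, S34, S35, S37}
  layer 7: {S1, S15}
  layer 8: {S25, S26}
  layer 9: {S9, S18, S31}
  layer 10: {S4, S10, S24, S40}
  layer 11: {S16, S27}
Reachable set: {S0, S1, S4, S5, S7, S8, S9, S10, S11, S12, S15, S16, S18, S19, S20, S21, S22, S24, S25, S26, S27, S28, S29, S30, S31, S32, S34, S35, S36, S37, S38, S40, S41, S42, S45}
Count = 35

35


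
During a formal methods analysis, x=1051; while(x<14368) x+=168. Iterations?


Step 1: x goes from 1051 toward 14368 by 168; the body runs while x<14368, so iterations = ceil((bound-start)/step)
Step 2: Distance=13317
Step 3: ceil(13317/168)=80

80


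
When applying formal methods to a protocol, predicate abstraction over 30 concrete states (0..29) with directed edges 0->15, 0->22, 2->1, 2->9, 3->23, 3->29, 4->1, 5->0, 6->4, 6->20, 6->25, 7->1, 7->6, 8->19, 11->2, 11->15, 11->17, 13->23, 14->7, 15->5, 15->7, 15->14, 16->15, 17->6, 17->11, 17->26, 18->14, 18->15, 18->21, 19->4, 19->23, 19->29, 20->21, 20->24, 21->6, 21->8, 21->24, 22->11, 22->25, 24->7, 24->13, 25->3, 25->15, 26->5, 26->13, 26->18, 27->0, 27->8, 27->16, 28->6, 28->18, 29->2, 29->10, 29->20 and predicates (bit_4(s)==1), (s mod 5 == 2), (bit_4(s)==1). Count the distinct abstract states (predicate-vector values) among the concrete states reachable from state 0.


BFS from 0:
Concrete reachable: {0, 1, 2, 3, 4, 5, 6, 7, 8, 9, 10, 11, 13, 14, 15, 17, 18, 19, 20, 21, 22, 23, 24, 25, 26, 29}
Abstract via predicates (bit_4(s)==1), (s mod 5 == 2), (bit_4(s)==1):
  (0,0,0) <- {0, 1, 3, 4, 5, 6, 8, 9, 10, 11, 13, 14, 15}
  (0,1,0) <- {2, 7}
  (1,0,1) <- {18, 19, 20, 21, 23, 24, 25, 26, 29}
  (1,1,1) <- {17, 22}
Distinct abstract states = 4

4


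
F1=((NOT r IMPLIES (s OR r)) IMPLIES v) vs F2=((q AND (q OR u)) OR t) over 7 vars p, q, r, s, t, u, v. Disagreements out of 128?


F1 = ((NOT r IMPLIES (s OR r)) IMPLIES v)
F2 = ((q AND (q OR u)) OR t)
Evaluate both on each of 128 rows (bits = p,q,r,s,t,u,v):
  row 0 [0000000]: F1=1 F2=0 (differ) -> 1
  row 1 [0000001]: F1=1 F2=0 (differ) -> 1
  row 2 [0000010]: F1=1 F2=0 (differ) -> 1
  row 3 [0000011]: F1=1 F2=0 (differ) -> 1
  row 4 [0000100]: F1=1 F2=1 -> 0
  (every remaining row is evaluated the same way; all 128 results are listed next)
Full result column, 8 rows per line (p,q,r,s fixed per line; t,u,v runs 000..111 left to right):
  rows 0-7 [p,q,r,s=0000]: 11110000  (ones: 4)
  rows 8-15 [p,q,r,s=0001]: 01011010  (ones: 4)
  rows 16-23 [p,q,r,s=0010]: 01011010  (ones: 4)
  rows 24-31 [p,q,r,s=0011]: 01011010  (ones: 4)
  rows 32-39 [p,q,r,s=0100]: 00000000  (ones: 0)
  rows 40-47 [p,q,r,s=0101]: 10101010  (ones: 4)
  rows 48-55 [p,q,r,s=0110]: 10101010  (ones: 4)
  rows 56-63 [p,q,r,s=0111]: 10101010  (ones: 4)
  rows 64-71 [p,q,r,s=1000]: 11110000  (ones: 4)
  rows 72-79 [p,q,r,s=1001]: 01011010  (ones: 4)
  rows 80-87 [p,q,r,s=1010]: 01011010  (ones: 4)
  rows 88-95 [p,q,r,s=1011]: 01011010  (ones: 4)
  rows 96-103 [p,q,r,s=1100]: 00000000  (ones: 0)
  rows 104-111 [p,q,r,s=1101]: 10101010  (ones: 4)
  rows 112-119 [p,q,r,s=1110]: 10101010  (ones: 4)
  rows 120-127 [p,q,r,s=1111]: 10101010  (ones: 4)
Disagreements = 4+4+4+4+0+4+4+4+4+4+4+4+0+4+4+4 = 56

56


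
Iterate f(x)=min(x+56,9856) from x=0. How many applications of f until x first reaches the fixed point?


Step 1: x=0, cap=9856, increment=56
Step 2: x grows by 56 each step until capped at 9856; fixed point is x=9856
Step 3: iterations = ceil(9856/56) = 176

176


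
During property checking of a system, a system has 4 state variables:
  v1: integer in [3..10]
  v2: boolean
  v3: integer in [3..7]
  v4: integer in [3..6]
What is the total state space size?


State space = product of domain sizes of all variables.
Domain sizes:
  v1 (integer in [3..10]): 8
  v2 (boolean): 2
  v3 (integer in [3..7]): 5
  v4 (integer in [3..6]): 4
Product = 8 * 2 * 5 * 4 = 320

320


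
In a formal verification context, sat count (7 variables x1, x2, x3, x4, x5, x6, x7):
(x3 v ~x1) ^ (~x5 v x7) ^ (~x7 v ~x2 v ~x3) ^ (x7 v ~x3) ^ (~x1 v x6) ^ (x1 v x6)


CNF with 6 clauses over 7 vars (128 assignments).
An assignment satisfies CNF iff every clause has >=1 true literal.
Check each row (bits = x1,x2,x3,x4,x5,x6,x7; clause T/F shown):
  row 0 [0000000]: clauses=TTTTTF -> 0
  row 1 [0000001]: clauses=TTTTTF -> 0
  row 2 [0000010]: clauses=TTTTTT -> 1
  row 3 [0000011]: clauses=TTTTTT -> 1
  row 4 [0000100]: clauses=TFTTTF -> 0
  (every remaining row is evaluated the same way; all 128 results are listed next)
Full result column, 8 rows per line (x1,x2,x3,x4 fixed per line; x5,x6,x7 runs 000..111 left to right):
  rows 0-7 [x1,x2,x3,x4=0000]: 00110001  (ones: 3)
  rows 8-15 [x1,x2,x3,x4=0001]: 00110001  (ones: 3)
  rows 16-23 [x1,x2,x3,x4=0010]: 00010001  (ones: 2)
  rows 24-31 [x1,x2,x3,x4=0011]: 00010001  (ones: 2)
  rows 32-39 [x1,x2,x3,x4=0100]: 00110001  (ones: 3)
  rows 40-47 [x1,x2,x3,x4=0101]: 00110001  (ones: 3)
  rows 48-55 [x1,x2,x3,x4=0110]: 00000000  (ones: 0)
  rows 56-63 [x1,x2,x3,x4=0111]: 00000000  (ones: 0)
  rows 64-71 [x1,x2,x3,x4=1000]: 00000000  (ones: 0)
  rows 72-79 [x1,x2,x3,x4=1001]: 00000000  (ones: 0)
  rows 80-87 [x1,x2,x3,x4=1010]: 00010001  (ones: 2)
  rows 88-95 [x1,x2,x3,x4=1011]: 00010001  (ones: 2)
  rows 96-103 [x1,x2,x3,x4=1100]: 00000000  (ones: 0)
  rows 104-111 [x1,x2,x3,x4=1101]: 00000000  (ones: 0)
  rows 112-119 [x1,x2,x3,x4=1110]: 00000000  (ones: 0)
  rows 120-127 [x1,x2,x3,x4=1111]: 00000000  (ones: 0)
Satisfying assignments = 3+3+2+2+3+3+0+0+0+0+2+2+0+0+0+0 = 20

20


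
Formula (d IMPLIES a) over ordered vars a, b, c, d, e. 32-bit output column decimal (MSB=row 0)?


Formula: (d IMPLIES a) over a, b, c, d, e (32 rows)
Evaluate each row (bits = a,b,c,d,e, MSB first):
  row 0 [00000]: (0 IMPLIES 0) -> 1
  row 1 [00001]: (0 IMPLIES 0) -> 1
  row 2 [00010]: (1 IMPLIES 0) -> 0
  row 3 [00011]: (1 IMPLIES 0) -> 0
  row 4 [00100]: (0 IMPLIES 0) -> 1
  row 5 [00101]: (0 IMPLIES 0) -> 1
  row 6 [00110]: (1 IMPLIES 0) -> 0
  row 7 [00111]: (1 IMPLIES 0) -> 0
  row 8 [01000]: (0 IMPLIES 0) -> 1
  row 9 [01001]: (0 IMPLIES 0) -> 1
  row 10 [01010]: (1 IMPLIES 0) -> 0
  row 11 [01011]: (1 IMPLIES 0) -> 0
  row 12 [01100]: (0 IMPLIES 0) -> 1
  row 13 [01101]: (0 IMPLIES 0) -> 1
  row 14 [01110]: (1 IMPLIES 0) -> 0
  row 15 [01111]: (1 IMPLIES 0) -> 0
  row 16 [10000]: (0 IMPLIES 1) -> 1
  row 17 [10001]: (0 IMPLIES 1) -> 1
  row 18 [10010]: (1 IMPLIES 1) -> 1
  row 19 [10011]: (1 IMPLIES 1) -> 1
  row 20 [10100]: (0 IMPLIES 1) -> 1
  row 21 [10101]: (0 IMPLIES 1) -> 1
  row 22 [10110]: (1 IMPLIES 1) -> 1
  row 23 [10111]: (1 IMPLIES 1) -> 1
  row 24 [11000]: (0 IMPLIES 1) -> 1
  row 25 [11001]: (0 IMPLIES 1) -> 1
  row 26 [11010]: (1 IMPLIES 1) -> 1
  row 27 [11011]: (1 IMPLIES 1) -> 1
  row 28 [11100]: (0 IMPLIES 1) -> 1
  row 29 [11101]: (0 IMPLIES 1) -> 1
  row 30 [11110]: (1 IMPLIES 1) -> 1
  row 31 [11111]: (1 IMPLIES 1) -> 1
Full result column, 4 rows per line (a,b,c fixed per line; d,e runs 00..11 left to right):
  rows 0-3 [a,b,c=000]: 1100  = hex C
  rows 4-7 [a,b,c=001]: 1100  = hex C
  rows 8-11 [a,b,c=010]: 1100  = hex C
  rows 12-15 [a,b,c=011]: 1100  = hex C
  rows 16-19 [a,b,c=100]: 1111  = hex F
  rows 20-23 [a,b,c=101]: 1111  = hex F
  rows 24-27 [a,b,c=110]: 1111  = hex F
  rows 28-31 [a,b,c=111]: 1111  = hex F
Output column (row 0 .. row 31) = 11001100110011001111111111111111
Output column grouped in 4s = 1100 1100 1100 1100 1111 1111 1111 1111 = 0xCCCCFFFF
Convert to decimal digit by digit (value = value*16 + digit):
  C -> 12
  12*16 + 12 (C) = 204
  204*16 + 12 (C) = 3276
  3276*16 + 12 (C) = 52428
  52428*16 + 15 (F) = 838863
  838863*16 + 15 (F) = 13421823
  13421823*16 + 15 (F) = 214749183
  214749183*16 + 15 (F) = 3435986943
Decimal = 3435986943

3435986943


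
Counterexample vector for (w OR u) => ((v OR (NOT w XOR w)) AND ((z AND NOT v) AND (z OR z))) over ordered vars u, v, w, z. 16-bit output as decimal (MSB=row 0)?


F1 = (w OR u)
F2 = ((v OR (NOT w XOR w)) AND ((z AND NOT v) AND (z OR z)))
Counterexample to F1=>F2 is where F1=1 and F2=0.
Evaluate each row (bits = u,v,w,z, MSB first):
  row 0 [0000]: F1=0 F2=0 -> F1&~F2 -> 0
  row 1 [0001]: F1=0 F2=1 -> F1&~F2 -> 0
  row 2 [0010]: F1=1 F2=0 -> F1&~F2 -> 1
  row 3 [0011]: F1=1 F2=1 -> F1&~F2 -> 0
  row 4 [0100]: F1=0 F2=0 -> F1&~F2 -> 0
  row 5 [0101]: F1=0 F2=0 -> F1&~F2 -> 0
  row 6 [0110]: F1=1 F2=0 -> F1&~F2 -> 1
  row 7 [0111]: F1=1 F2=0 -> F1&~F2 -> 1
  row 8 [1000]: F1=1 F2=0 -> F1&~F2 -> 1
  row 9 [1001]: F1=1 F2=1 -> F1&~F2 -> 0
  row 10 [1010]: F1=1 F2=0 -> F1&~F2 -> 1
  row 11 [1011]: F1=1 F2=1 -> F1&~F2 -> 0
  row 12 [1100]: F1=1 F2=0 -> F1&~F2 -> 1
  row 13 [1101]: F1=1 F2=0 -> F1&~F2 -> 1
  row 14 [1110]: F1=1 F2=0 -> F1&~F2 -> 1
  row 15 [1111]: F1=1 F2=0 -> F1&~F2 -> 1
Full result column, 4 rows per line (u,v fixed per line; w,z runs 00..11 left to right):
  rows 0-3 [u,v=00]: 0010  = hex 2
  rows 4-7 [u,v=01]: 0011  = hex 3
  rows 8-11 [u,v=10]: 1010  = hex A
  rows 12-15 [u,v=11]: 1111  = hex F
Counterexample vector (row 0 .. row 15) = 0010001110101111
Output column grouped in 4s = 0010 0011 1010 1111 = 0x23AF
Convert to decimal digit by digit (value = value*16 + digit):
  2 -> 2
  2*16 + 3 = 35
  35*16 + 10 (A) = 570
  570*16 + 15 (F) = 9135
Decimal = 9135

9135


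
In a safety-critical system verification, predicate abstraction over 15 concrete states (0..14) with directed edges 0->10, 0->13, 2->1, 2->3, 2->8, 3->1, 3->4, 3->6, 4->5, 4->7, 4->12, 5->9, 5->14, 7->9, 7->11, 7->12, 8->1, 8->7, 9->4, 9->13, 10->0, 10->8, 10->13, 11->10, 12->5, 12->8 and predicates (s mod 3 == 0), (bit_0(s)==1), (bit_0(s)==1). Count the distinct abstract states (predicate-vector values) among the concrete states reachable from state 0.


BFS from 0:
Concrete reachable: {0, 1, 4, 5, 7, 8, 9, 10, 11, 12, 13, 14}
Abstract via predicates (s mod 3 == 0), (bit_0(s)==1), (bit_0(s)==1):
  (0,0,0) <- {4, 8, 10, 14}
  (0,1,1) <- {1, 5, 7, 11, 13}
  (1,0,0) <- {0, 12}
  (1,1,1) <- {9}
Distinct abstract states = 4

4


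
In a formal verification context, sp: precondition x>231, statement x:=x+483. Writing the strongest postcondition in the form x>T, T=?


Formula: sp(P, x:=E) = exists old_x. (x = E[old_x/x]) AND P[old_x/x] (old_x is the value of x before the assignment; eliminate old_x by solving x = E[old_x/x] for old_x)
Step 1: Precondition P: x>231, i.e. old_x > 231
Step 2: Assignment gives x = old_x + 483, so old_x = x - 483
Step 3: Substitute into P: x - 483 > 231
Step 4: Simplify: x > 231+483 = 714

714


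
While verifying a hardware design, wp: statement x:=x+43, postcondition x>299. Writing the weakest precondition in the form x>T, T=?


Formula: wp(x:=E, P) = P[E/x] (substitute E for x in postcondition)
Step 1: Postcondition: x>299
Step 2: Substitute x+43 for x: x+43>299
Step 3: Solve for x: x > 299-43 = 256

256


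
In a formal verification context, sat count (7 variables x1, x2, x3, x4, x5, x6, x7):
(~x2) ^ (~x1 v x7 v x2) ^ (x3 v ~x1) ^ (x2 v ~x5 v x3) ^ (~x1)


CNF with 5 clauses over 7 vars (128 assignments).
An assignment satisfies CNF iff every clause has >=1 true literal.
Check each row (bits = x1,x2,x3,x4,x5,x6,x7; clause T/F shown):
  row 0 [0000000]: clauses=TTTTT -> 1
  row 1 [0000001]: clauses=TTTTT -> 1
  row 2 [0000010]: clauses=TTTTT -> 1
  row 3 [0000011]: clauses=TTTTT -> 1
  row 4 [0000100]: clauses=TTTFT -> 0
  (every remaining row is evaluated the same way; all 128 results are listed next)
Full result column, 8 rows per line (x1,x2,x3,x4 fixed per line; x5,x6,x7 runs 000..111 left to right):
  rows 0-7 [x1,x2,x3,x4=0000]: 11110000  (ones: 4)
  rows 8-15 [x1,x2,x3,x4=0001]: 11110000  (ones: 4)
  rows 16-23 [x1,x2,x3,x4=0010]: 11111111  (ones: 8)
  rows 24-31 [x1,x2,x3,x4=0011]: 11111111  (ones: 8)
  rows 32-39 [x1,x2,x3,x4=0100]: 00000000  (ones: 0)
  rows 40-47 [x1,x2,x3,x4=0101]: 00000000  (ones: 0)
  rows 48-55 [x1,x2,x3,x4=0110]: 00000000  (ones: 0)
  rows 56-63 [x1,x2,x3,x4=0111]: 00000000  (ones: 0)
  rows 64-71 [x1,x2,x3,x4=1000]: 00000000  (ones: 0)
  rows 72-79 [x1,x2,x3,x4=1001]: 00000000  (ones: 0)
  rows 80-87 [x1,x2,x3,x4=1010]: 00000000  (ones: 0)
  rows 88-95 [x1,x2,x3,x4=1011]: 00000000  (ones: 0)
  rows 96-103 [x1,x2,x3,x4=1100]: 00000000  (ones: 0)
  rows 104-111 [x1,x2,x3,x4=1101]: 00000000  (ones: 0)
  rows 112-119 [x1,x2,x3,x4=1110]: 00000000  (ones: 0)
  rows 120-127 [x1,x2,x3,x4=1111]: 00000000  (ones: 0)
Satisfying assignments = 4+4+8+8+0+0+0+0+0+0+0+0+0+0+0+0 = 24

24


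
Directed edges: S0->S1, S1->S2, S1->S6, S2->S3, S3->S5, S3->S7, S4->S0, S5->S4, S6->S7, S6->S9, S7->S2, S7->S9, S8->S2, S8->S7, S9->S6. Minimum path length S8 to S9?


BFS layer-by-layer from S8:
  dist 0: {S8}
  dist 1: {S2, S7}
  dist 2: {S3, S9}
  -> S9 reached at distance 2
Shortest path length = 2

2


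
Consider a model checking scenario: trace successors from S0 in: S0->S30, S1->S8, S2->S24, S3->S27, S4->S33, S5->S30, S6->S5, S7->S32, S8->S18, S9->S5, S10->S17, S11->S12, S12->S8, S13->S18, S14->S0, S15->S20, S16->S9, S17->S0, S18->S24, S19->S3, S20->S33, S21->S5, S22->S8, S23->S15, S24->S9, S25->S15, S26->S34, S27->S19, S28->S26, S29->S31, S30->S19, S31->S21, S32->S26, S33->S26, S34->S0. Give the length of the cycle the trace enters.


Trace from S0 until a state repeats:
  S0 -> S30 -> S19 -> S3 -> S27 -> S19
S19 first seen at step 2, revisited at step 5.
Cycle length = 5 - 2 = 3

3


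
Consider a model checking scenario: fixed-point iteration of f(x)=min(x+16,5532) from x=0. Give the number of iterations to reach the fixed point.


Step 1: x=0, cap=5532, increment=16
Step 2: x grows by 16 each step until capped at 5532; fixed point is x=5532
Step 3: iterations = ceil(5532/16) = 346

346


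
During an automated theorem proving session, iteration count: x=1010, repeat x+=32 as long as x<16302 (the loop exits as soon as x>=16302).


Step 1: x goes from 1010 toward 16302 by 32; the body runs while x<16302, so iterations = ceil((bound-start)/step)
Step 2: Distance=15292
Step 3: ceil(15292/32)=478

478


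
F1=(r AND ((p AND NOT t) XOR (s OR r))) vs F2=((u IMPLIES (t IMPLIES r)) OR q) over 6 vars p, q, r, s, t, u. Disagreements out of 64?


F1 = (r AND ((p AND NOT t) XOR (s OR r)))
F2 = ((u IMPLIES (t IMPLIES r)) OR q)
Evaluate both on each of 64 rows (bits = p,q,r,s,t,u):
  row 0 [000000]: F1=0 F2=1 (differ) -> 1
  row 1 [000001]: F1=0 F2=1 (differ) -> 1
  row 2 [000010]: F1=0 F2=1 (differ) -> 1
  row 3 [000011]: F1=0 F2=0 -> 0
  row 4 [000100]: F1=0 F2=1 (differ) -> 1
  (every remaining row is evaluated the same way; all 64 results are listed next)
Full result column, 8 rows per line (p,q,r fixed per line; s,t,u runs 000..111 left to right):
  rows 0-7 [p,q,r=000]: 11101110  (ones: 6)
  rows 8-15 [p,q,r=001]: 00000000  (ones: 0)
  rows 16-23 [p,q,r=010]: 11111111  (ones: 8)
  rows 24-31 [p,q,r=011]: 00000000  (ones: 0)
  rows 32-39 [p,q,r=100]: 11101110  (ones: 6)
  rows 40-47 [p,q,r=101]: 11001100  (ones: 4)
  rows 48-55 [p,q,r=110]: 11111111  (ones: 8)
  rows 56-63 [p,q,r=111]: 11001100  (ones: 4)
Disagreements = 6+0+8+0+6+4+8+4 = 36

36


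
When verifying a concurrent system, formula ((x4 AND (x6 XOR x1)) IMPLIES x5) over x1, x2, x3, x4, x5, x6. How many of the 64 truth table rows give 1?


Formula: ((x4 AND (x6 XOR x1)) IMPLIES x5) over 6 vars (64 rows)
Evaluate each row (x1, x2, x3, x4, x5, x6 as bits, MSB first):
  row 0 [000000]: ((0 AND (0 XOR 0)) IMPLIES 0) -> 1
  row 1 [000001]: ((0 AND (1 XOR 0)) IMPLIES 0) -> 1
  row 2 [000010]: ((0 AND (0 XOR 0)) IMPLIES 1) -> 1
  row 3 [000011]: ((0 AND (1 XOR 0)) IMPLIES 1) -> 1
  row 4 [000100]: ((1 AND (0 XOR 0)) IMPLIES 0) -> 1
  (every remaining row is evaluated the same way; all 64 results are listed next)
Full result column, 8 rows per line (x1,x2,x3 fixed per line; x4,x5,x6 runs 000..111 left to right):
  rows 0-7 [x1,x2,x3=000]: 11111011  (ones: 7)
  rows 8-15 [x1,x2,x3=001]: 11111011  (ones: 7)
  rows 16-23 [x1,x2,x3=010]: 11111011  (ones: 7)
  rows 24-31 [x1,x2,x3=011]: 11111011  (ones: 7)
  rows 32-39 [x1,x2,x3=100]: 11110111  (ones: 7)
  rows 40-47 [x1,x2,x3=101]: 11110111  (ones: 7)
  rows 48-55 [x1,x2,x3=110]: 11110111  (ones: 7)
  rows 56-63 [x1,x2,x3=111]: 11110111  (ones: 7)
Count of 1-rows = 7+7+7+7+7+7+7+7 = 56

56


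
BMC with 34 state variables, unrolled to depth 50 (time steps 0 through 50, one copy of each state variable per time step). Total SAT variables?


BMC unrolls to depth k, creating one copy of each state var for steps 0..k.
Step count = 50 + 1 = 51 (steps 0 through 50)
Vars per step = 34
Total = 34 * 51 = 1734

1734


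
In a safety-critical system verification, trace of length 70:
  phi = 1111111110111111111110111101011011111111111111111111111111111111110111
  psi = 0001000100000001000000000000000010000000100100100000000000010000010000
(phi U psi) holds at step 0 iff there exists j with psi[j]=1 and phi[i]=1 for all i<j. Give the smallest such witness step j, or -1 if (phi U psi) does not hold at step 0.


(phi U psi) at 0: need smallest j with psi[j]=1 and phi[i]=1 for all i in [0,j).
Scan from step 0:
  step 0: phi=1, psi=0 -> continue
  step 1: phi=1, psi=0 -> continue
  step 2: phi=1, psi=0 -> continue
  step 3: psi=1 and phi held for [0,3) -> witness found
Witness step = 3

3


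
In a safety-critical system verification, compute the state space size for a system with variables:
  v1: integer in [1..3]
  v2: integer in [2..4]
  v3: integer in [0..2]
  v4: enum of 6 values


State space = product of domain sizes of all variables.
Domain sizes:
  v1 (integer in [1..3]): 3
  v2 (integer in [2..4]): 3
  v3 (integer in [0..2]): 3
  v4 (enum of 6 values): 6
Product = 3 * 3 * 3 * 6 = 162

162


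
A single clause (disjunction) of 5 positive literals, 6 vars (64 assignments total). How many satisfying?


Step 1: Total=2^6=64
Step 2: Unsat when all 5 false: 2^1=2
Step 3: Sat=64-2=62

62


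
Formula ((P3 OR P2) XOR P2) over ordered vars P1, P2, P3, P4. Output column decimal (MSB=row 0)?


Formula: ((P3 OR P2) XOR P2) over P1, P2, P3, P4 (16 rows)
Evaluate each row (bits = P1,P2,P3,P4, MSB first):
  row 0 [0000]: ((0 OR 0) XOR 0) -> 0
  row 1 [0001]: ((0 OR 0) XOR 0) -> 0
  row 2 [0010]: ((1 OR 0) XOR 0) -> 1
  row 3 [0011]: ((1 OR 0) XOR 0) -> 1
  row 4 [0100]: ((0 OR 1) XOR 1) -> 0
  row 5 [0101]: ((0 OR 1) XOR 1) -> 0
  row 6 [0110]: ((1 OR 1) XOR 1) -> 0
  row 7 [0111]: ((1 OR 1) XOR 1) -> 0
  row 8 [1000]: ((0 OR 0) XOR 0) -> 0
  row 9 [1001]: ((0 OR 0) XOR 0) -> 0
  row 10 [1010]: ((1 OR 0) XOR 0) -> 1
  row 11 [1011]: ((1 OR 0) XOR 0) -> 1
  row 12 [1100]: ((0 OR 1) XOR 1) -> 0
  row 13 [1101]: ((0 OR 1) XOR 1) -> 0
  row 14 [1110]: ((1 OR 1) XOR 1) -> 0
  row 15 [1111]: ((1 OR 1) XOR 1) -> 0
Full result column, 4 rows per line (P1,P2 fixed per line; P3,P4 runs 00..11 left to right):
  rows 0-3 [P1,P2=00]: 0011  = hex 3
  rows 4-7 [P1,P2=01]: 0000  = hex 0
  rows 8-11 [P1,P2=10]: 0011  = hex 3
  rows 12-15 [P1,P2=11]: 0000  = hex 0
Output column (row 0 .. row 15) = 0011000000110000
Output column grouped in 4s = 0011 0000 0011 0000 = 0x3030
Convert to decimal digit by digit (value = value*16 + digit):
  3 -> 3
  3*16 + 0 = 48
  48*16 + 3 = 771
  771*16 + 0 = 12336
Decimal = 12336

12336


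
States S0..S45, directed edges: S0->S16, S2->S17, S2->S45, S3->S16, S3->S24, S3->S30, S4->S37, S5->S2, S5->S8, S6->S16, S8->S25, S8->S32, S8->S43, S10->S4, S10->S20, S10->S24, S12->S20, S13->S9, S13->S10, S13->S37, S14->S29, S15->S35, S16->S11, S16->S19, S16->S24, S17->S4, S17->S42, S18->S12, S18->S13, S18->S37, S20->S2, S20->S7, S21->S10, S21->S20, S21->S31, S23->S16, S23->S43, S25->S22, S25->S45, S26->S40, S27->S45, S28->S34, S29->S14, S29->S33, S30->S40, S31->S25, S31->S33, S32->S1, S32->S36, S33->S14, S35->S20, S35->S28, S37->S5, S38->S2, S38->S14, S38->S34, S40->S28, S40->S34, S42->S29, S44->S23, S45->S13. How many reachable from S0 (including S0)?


BFS from S0:
  layer 0: {S0}
  layer 1: {S16}
  layer 2: {S11, S19, S24}
Reachable set: {S0, S11, S16, S19, S24}
Count = 5

5


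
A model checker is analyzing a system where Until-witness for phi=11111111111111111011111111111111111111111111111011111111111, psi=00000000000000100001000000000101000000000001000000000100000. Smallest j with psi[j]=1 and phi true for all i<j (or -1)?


(phi U psi) at 0: need smallest j with psi[j]=1 and phi[i]=1 for all i in [0,j).
Scan from step 0:
  step 0: phi=1, psi=0 -> continue
  step 1: phi=1, psi=0 -> continue
  step 2: phi=1, psi=0 -> continue
  step 3: phi=1, psi=0 -> continue
  step 14: psi=1 and phi held for [0,14) -> witness found
Witness step = 14

14


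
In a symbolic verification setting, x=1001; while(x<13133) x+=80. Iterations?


Step 1: x goes from 1001 toward 13133 by 80; the body runs while x<13133, so iterations = ceil((bound-start)/step)
Step 2: Distance=12132
Step 3: ceil(12132/80)=152

152


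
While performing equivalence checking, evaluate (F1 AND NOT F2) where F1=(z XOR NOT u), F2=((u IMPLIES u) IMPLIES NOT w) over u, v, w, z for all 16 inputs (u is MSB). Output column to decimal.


F1 = (z XOR NOT u)
F2 = ((u IMPLIES u) IMPLIES NOT w)
Counterexample to F1=>F2 is where F1=1 and F2=0.
Evaluate each row (bits = u,v,w,z, MSB first):
  row 0 [0000]: F1=1 F2=1 -> F1&~F2 -> 0
  row 1 [0001]: F1=0 F2=1 -> F1&~F2 -> 0
  row 2 [0010]: F1=1 F2=0 -> F1&~F2 -> 1
  row 3 [0011]: F1=0 F2=0 -> F1&~F2 -> 0
  row 4 [0100]: F1=1 F2=1 -> F1&~F2 -> 0
  row 5 [0101]: F1=0 F2=1 -> F1&~F2 -> 0
  row 6 [0110]: F1=1 F2=0 -> F1&~F2 -> 1
  row 7 [0111]: F1=0 F2=0 -> F1&~F2 -> 0
  row 8 [1000]: F1=0 F2=1 -> F1&~F2 -> 0
  row 9 [1001]: F1=1 F2=1 -> F1&~F2 -> 0
  row 10 [1010]: F1=0 F2=0 -> F1&~F2 -> 0
  row 11 [1011]: F1=1 F2=0 -> F1&~F2 -> 1
  row 12 [1100]: F1=0 F2=1 -> F1&~F2 -> 0
  row 13 [1101]: F1=1 F2=1 -> F1&~F2 -> 0
  row 14 [1110]: F1=0 F2=0 -> F1&~F2 -> 0
  row 15 [1111]: F1=1 F2=0 -> F1&~F2 -> 1
Full result column, 4 rows per line (u,v fixed per line; w,z runs 00..11 left to right):
  rows 0-3 [u,v=00]: 0010  = hex 2
  rows 4-7 [u,v=01]: 0010  = hex 2
  rows 8-11 [u,v=10]: 0001  = hex 1
  rows 12-15 [u,v=11]: 0001  = hex 1
Counterexample vector (row 0 .. row 15) = 0010001000010001
Output column grouped in 4s = 0010 0010 0001 0001 = 0x2211
Convert to decimal digit by digit (value = value*16 + digit):
  2 -> 2
  2*16 + 2 = 34
  34*16 + 1 = 545
  545*16 + 1 = 8721
Decimal = 8721

8721


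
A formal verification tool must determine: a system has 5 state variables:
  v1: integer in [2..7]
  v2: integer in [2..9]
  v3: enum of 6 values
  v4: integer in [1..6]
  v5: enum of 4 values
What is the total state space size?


State space = product of domain sizes of all variables.
Domain sizes:
  v1 (integer in [2..7]): 6
  v2 (integer in [2..9]): 8
  v3 (enum of 6 values): 6
  v4 (integer in [1..6]): 6
  v5 (enum of 4 values): 4
Product = 6 * 8 * 6 * 6 * 4 = 6912

6912


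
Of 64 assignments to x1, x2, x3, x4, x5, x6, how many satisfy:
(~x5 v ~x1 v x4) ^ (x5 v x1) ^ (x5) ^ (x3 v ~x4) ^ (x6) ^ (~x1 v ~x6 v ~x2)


CNF with 6 clauses over 6 vars (64 assignments).
An assignment satisfies CNF iff every clause has >=1 true literal.
Check each row (bits = x1,x2,x3,x4,x5,x6; clause T/F shown):
  row 0 [000000]: clauses=TFFTFT -> 0
  row 1 [000001]: clauses=TFFTTT -> 0
  row 2 [000010]: clauses=TTTTFT -> 0
  row 3 [000011]: clauses=TTTTTT -> 1
  row 4 [000100]: clauses=TFFFFT -> 0
  (every remaining row is evaluated the same way; all 64 results are listed next)
Full result column, 8 rows per line (x1,x2,x3 fixed per line; x4,x5,x6 runs 000..111 left to right):
  rows 0-7 [x1,x2,x3=000]: 00010000  (ones: 1)
  rows 8-15 [x1,x2,x3=001]: 00010001  (ones: 2)
  rows 16-23 [x1,x2,x3=010]: 00010000  (ones: 1)
  rows 24-31 [x1,x2,x3=011]: 00010001  (ones: 2)
  rows 32-39 [x1,x2,x3=100]: 00000000  (ones: 0)
  rows 40-47 [x1,x2,x3=101]: 00000001  (ones: 1)
  rows 48-55 [x1,x2,x3=110]: 00000000  (ones: 0)
  rows 56-63 [x1,x2,x3=111]: 00000000  (ones: 0)
Satisfying assignments = 1+2+1+2+0+1+0+0 = 7

7


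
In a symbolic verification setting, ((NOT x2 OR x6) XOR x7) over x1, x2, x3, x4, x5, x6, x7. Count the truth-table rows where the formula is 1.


Formula: ((NOT x2 OR x6) XOR x7) over 7 vars (128 rows)
Evaluate each row (x1, x2, x3, x4, x5, x6, x7 as bits, MSB first):
  row 0 [0000000]: ((NOT 0 OR 0) XOR 0) -> 1
  row 1 [0000001]: ((NOT 0 OR 0) XOR 1) -> 0
  row 2 [0000010]: ((NOT 0 OR 1) XOR 0) -> 1
  row 3 [0000011]: ((NOT 0 OR 1) XOR 1) -> 0
  row 4 [0000100]: ((NOT 0 OR 0) XOR 0) -> 1
  (every remaining row is evaluated the same way; all 128 results are listed next)
Full result column, 8 rows per line (x1,x2,x3,x4 fixed per line; x5,x6,x7 runs 000..111 left to right):
  rows 0-7 [x1,x2,x3,x4=0000]: 10101010  (ones: 4)
  rows 8-15 [x1,x2,x3,x4=0001]: 10101010  (ones: 4)
  rows 16-23 [x1,x2,x3,x4=0010]: 10101010  (ones: 4)
  rows 24-31 [x1,x2,x3,x4=0011]: 10101010  (ones: 4)
  rows 32-39 [x1,x2,x3,x4=0100]: 01100110  (ones: 4)
  rows 40-47 [x1,x2,x3,x4=0101]: 01100110  (ones: 4)
  rows 48-55 [x1,x2,x3,x4=0110]: 01100110  (ones: 4)
  rows 56-63 [x1,x2,x3,x4=0111]: 01100110  (ones: 4)
  rows 64-71 [x1,x2,x3,x4=1000]: 10101010  (ones: 4)
  rows 72-79 [x1,x2,x3,x4=1001]: 10101010  (ones: 4)
  rows 80-87 [x1,x2,x3,x4=1010]: 10101010  (ones: 4)
  rows 88-95 [x1,x2,x3,x4=1011]: 10101010  (ones: 4)
  rows 96-103 [x1,x2,x3,x4=1100]: 01100110  (ones: 4)
  rows 104-111 [x1,x2,x3,x4=1101]: 01100110  (ones: 4)
  rows 112-119 [x1,x2,x3,x4=1110]: 01100110  (ones: 4)
  rows 120-127 [x1,x2,x3,x4=1111]: 01100110  (ones: 4)
Count of 1-rows = 4+4+4+4+4+4+4+4+4+4+4+4+4+4+4+4 = 64

64


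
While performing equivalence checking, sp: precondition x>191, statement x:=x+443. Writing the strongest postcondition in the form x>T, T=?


Formula: sp(P, x:=E) = exists old_x. (x = E[old_x/x]) AND P[old_x/x] (old_x is the value of x before the assignment; eliminate old_x by solving x = E[old_x/x] for old_x)
Step 1: Precondition P: x>191, i.e. old_x > 191
Step 2: Assignment gives x = old_x + 443, so old_x = x - 443
Step 3: Substitute into P: x - 443 > 191
Step 4: Simplify: x > 191+443 = 634

634


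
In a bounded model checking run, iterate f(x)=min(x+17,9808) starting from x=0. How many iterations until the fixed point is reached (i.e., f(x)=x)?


Step 1: x=0, cap=9808, increment=17
Step 2: x grows by 17 each step until capped at 9808; fixed point is x=9808
Step 3: iterations = ceil(9808/17) = 577

577


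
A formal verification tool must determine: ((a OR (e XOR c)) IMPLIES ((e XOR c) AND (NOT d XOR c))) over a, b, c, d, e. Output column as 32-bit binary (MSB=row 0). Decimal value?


Formula: ((a OR (e XOR c)) IMPLIES ((e XOR c) AND (NOT d XOR c))) over a, b, c, d, e (32 rows)
Evaluate each row (bits = a,b,c,d,e, MSB first):
  row 0 [00000]: ((0 OR (0 XOR 0)) IMPLIES ((0 XOR 0) AND (NOT 0 XOR 0))) -> 1
  row 1 [00001]: ((0 OR (1 XOR 0)) IMPLIES ((1 XOR 0) AND (NOT 0 XOR 0))) -> 1
  row 2 [00010]: ((0 OR (0 XOR 0)) IMPLIES ((0 XOR 0) AND (NOT 1 XOR 0))) -> 1
  row 3 [00011]: ((0 OR (1 XOR 0)) IMPLIES ((1 XOR 0) AND (NOT 1 XOR 0))) -> 0
  row 4 [00100]: ((0 OR (0 XOR 1)) IMPLIES ((0 XOR 1) AND (NOT 0 XOR 1))) -> 0
  row 5 [00101]: ((0 OR (1 XOR 1)) IMPLIES ((1 XOR 1) AND (NOT 0 XOR 1))) -> 1
  row 6 [00110]: ((0 OR (0 XOR 1)) IMPLIES ((0 XOR 1) AND (NOT 1 XOR 1))) -> 1
  row 7 [00111]: ((0 OR (1 XOR 1)) IMPLIES ((1 XOR 1) AND (NOT 1 XOR 1))) -> 1
  row 8 [01000]: ((0 OR (0 XOR 0)) IMPLIES ((0 XOR 0) AND (NOT 0 XOR 0))) -> 1
  row 9 [01001]: ((0 OR (1 XOR 0)) IMPLIES ((1 XOR 0) AND (NOT 0 XOR 0))) -> 1
  row 10 [01010]: ((0 OR (0 XOR 0)) IMPLIES ((0 XOR 0) AND (NOT 1 XOR 0))) -> 1
  row 11 [01011]: ((0 OR (1 XOR 0)) IMPLIES ((1 XOR 0) AND (NOT 1 XOR 0))) -> 0
  row 12 [01100]: ((0 OR (0 XOR 1)) IMPLIES ((0 XOR 1) AND (NOT 0 XOR 1))) -> 0
  row 13 [01101]: ((0 OR (1 XOR 1)) IMPLIES ((1 XOR 1) AND (NOT 0 XOR 1))) -> 1
  row 14 [01110]: ((0 OR (0 XOR 1)) IMPLIES ((0 XOR 1) AND (NOT 1 XOR 1))) -> 1
  row 15 [01111]: ((0 OR (1 XOR 1)) IMPLIES ((1 XOR 1) AND (NOT 1 XOR 1))) -> 1
  row 16 [10000]: ((1 OR (0 XOR 0)) IMPLIES ((0 XOR 0) AND (NOT 0 XOR 0))) -> 0
  row 17 [10001]: ((1 OR (1 XOR 0)) IMPLIES ((1 XOR 0) AND (NOT 0 XOR 0))) -> 1
  row 18 [10010]: ((1 OR (0 XOR 0)) IMPLIES ((0 XOR 0) AND (NOT 1 XOR 0))) -> 0
  row 19 [10011]: ((1 OR (1 XOR 0)) IMPLIES ((1 XOR 0) AND (NOT 1 XOR 0))) -> 0
  row 20 [10100]: ((1 OR (0 XOR 1)) IMPLIES ((0 XOR 1) AND (NOT 0 XOR 1))) -> 0
  row 21 [10101]: ((1 OR (1 XOR 1)) IMPLIES ((1 XOR 1) AND (NOT 0 XOR 1))) -> 0
  row 22 [10110]: ((1 OR (0 XOR 1)) IMPLIES ((0 XOR 1) AND (NOT 1 XOR 1))) -> 1
  row 23 [10111]: ((1 OR (1 XOR 1)) IMPLIES ((1 XOR 1) AND (NOT 1 XOR 1))) -> 0
  row 24 [11000]: ((1 OR (0 XOR 0)) IMPLIES ((0 XOR 0) AND (NOT 0 XOR 0))) -> 0
  row 25 [11001]: ((1 OR (1 XOR 0)) IMPLIES ((1 XOR 0) AND (NOT 0 XOR 0))) -> 1
  row 26 [11010]: ((1 OR (0 XOR 0)) IMPLIES ((0 XOR 0) AND (NOT 1 XOR 0))) -> 0
  row 27 [11011]: ((1 OR (1 XOR 0)) IMPLIES ((1 XOR 0) AND (NOT 1 XOR 0))) -> 0
  row 28 [11100]: ((1 OR (0 XOR 1)) IMPLIES ((0 XOR 1) AND (NOT 0 XOR 1))) -> 0
  row 29 [11101]: ((1 OR (1 XOR 1)) IMPLIES ((1 XOR 1) AND (NOT 0 XOR 1))) -> 0
  row 30 [11110]: ((1 OR (0 XOR 1)) IMPLIES ((0 XOR 1) AND (NOT 1 XOR 1))) -> 1
  row 31 [11111]: ((1 OR (1 XOR 1)) IMPLIES ((1 XOR 1) AND (NOT 1 XOR 1))) -> 0
Full result column, 4 rows per line (a,b,c fixed per line; d,e runs 00..11 left to right):
  rows 0-3 [a,b,c=000]: 1110  = hex E
  rows 4-7 [a,b,c=001]: 0111  = hex 7
  rows 8-11 [a,b,c=010]: 1110  = hex E
  rows 12-15 [a,b,c=011]: 0111  = hex 7
  rows 16-19 [a,b,c=100]: 0100  = hex 4
  rows 20-23 [a,b,c=101]: 0010  = hex 2
  rows 24-27 [a,b,c=110]: 0100  = hex 4
  rows 28-31 [a,b,c=111]: 0010  = hex 2
Output column (row 0 .. row 31) = 11100111111001110100001001000010
Output column grouped in 4s = 1110 0111 1110 0111 0100 0010 0100 0010 = 0xE7E74242
Convert to decimal digit by digit (value = value*16 + digit):
  E -> 14
  14*16 + 7 = 231
  231*16 + 14 (E) = 3710
  3710*16 + 7 = 59367
  59367*16 + 4 = 949876
  949876*16 + 2 = 15198018
  15198018*16 + 4 = 243168292
  243168292*16 + 2 = 3890692674
Decimal = 3890692674

3890692674
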